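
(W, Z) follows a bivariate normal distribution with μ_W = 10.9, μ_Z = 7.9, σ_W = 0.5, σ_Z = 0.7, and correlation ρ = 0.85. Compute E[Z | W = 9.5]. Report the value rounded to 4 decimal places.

For a bivariate normal, E[Z | W=x] = μ_Z + ρ·(σ_Z/σ_W)·(x − μ_W).
E[Z | W=9.5] = 7.9 + (0.85)·(0.7/0.5)·(9.5 − (10.9)) = 7.9 + (1.19)·(-1.4) = 6.2340.

6.2340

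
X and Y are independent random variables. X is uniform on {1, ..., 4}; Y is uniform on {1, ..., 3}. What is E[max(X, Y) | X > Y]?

Outcomes with X > Y: (2,1), (3,1), (3,2), (4,1), (4,2), (4,3), each with probability 1/12.
E[max(X, Y) | X > Y] = (2 + 3 + 3 + 4 + 4 + 4) / 6 = 10/3.

10/3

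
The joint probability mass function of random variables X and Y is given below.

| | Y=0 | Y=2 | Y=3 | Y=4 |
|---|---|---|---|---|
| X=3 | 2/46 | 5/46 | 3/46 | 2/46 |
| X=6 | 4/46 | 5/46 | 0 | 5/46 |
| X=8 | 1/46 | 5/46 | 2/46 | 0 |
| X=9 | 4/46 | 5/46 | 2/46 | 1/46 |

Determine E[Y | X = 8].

2

P(X = 8) = 4/23.
Σ Y·P over the event = 0·(1/46) + 2·(5/46) + 3·(2/46) = 8/23.
E[Y | X = 8] = (8/23) / (4/23) = 2.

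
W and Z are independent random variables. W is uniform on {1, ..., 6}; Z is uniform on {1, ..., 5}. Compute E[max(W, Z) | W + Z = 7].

Outcomes with W + Z = 7: (2,5), (3,4), (4,3), (5,2), (6,1), each with probability 1/30.
E[max(W, Z) | W + Z = 7] = (5 + 4 + 4 + 5 + 6) / 5 = 24/5.

24/5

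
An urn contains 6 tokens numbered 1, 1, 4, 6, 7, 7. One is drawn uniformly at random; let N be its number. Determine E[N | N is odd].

4

P(N is odd) = 2/3.
Σ over the event: 1·1/3 + 7·1/3 = 8/3.
E[N | N is odd] = (8/3) / (2/3) = 4.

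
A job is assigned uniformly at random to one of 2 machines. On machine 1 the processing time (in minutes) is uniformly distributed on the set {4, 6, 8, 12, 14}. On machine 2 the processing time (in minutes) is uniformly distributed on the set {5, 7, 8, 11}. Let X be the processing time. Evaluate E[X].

331/40

E[X | machine 1] = (4+6+8+12+14)/5 = 44/5.
E[X | machine 2] = (5+7+8+11)/4 = 31/4.
E[X] = (1/2)·(44/5) + (1/2)·(31/4) = 331/40.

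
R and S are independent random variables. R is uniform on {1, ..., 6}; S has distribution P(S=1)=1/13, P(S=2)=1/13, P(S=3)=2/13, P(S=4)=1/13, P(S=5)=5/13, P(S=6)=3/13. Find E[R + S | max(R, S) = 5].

P(max(R, S) = 5) = 5/13.
Summing (R+S)·P(x,y) over outcomes with max(R, S) = 5 gives 119/39.
E[R + S | max(R, S) = 5] = (119/39) / (5/13) = 119/15.

119/15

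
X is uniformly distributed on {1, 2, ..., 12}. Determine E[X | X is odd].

6

Given X is odd, X is equally likely to be any of {1, 3, 5, 7, 9, 11}.
E[X | X is odd] = (1 + 3 + 5 + 7 + 9 + 11) / 6 = 6.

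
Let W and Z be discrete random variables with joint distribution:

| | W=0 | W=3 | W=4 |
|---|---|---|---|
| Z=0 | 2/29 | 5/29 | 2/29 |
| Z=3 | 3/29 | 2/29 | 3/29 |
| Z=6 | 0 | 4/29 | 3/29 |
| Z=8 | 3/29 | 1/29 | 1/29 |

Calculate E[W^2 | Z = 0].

P(Z = 0) = 9/29.
Σ W^2·P over the event = 0·(2/29) + 9·(5/29) + 16·(2/29) = 77/29.
E[W^2 | Z = 0] = (77/29) / (9/29) = 77/9.

77/9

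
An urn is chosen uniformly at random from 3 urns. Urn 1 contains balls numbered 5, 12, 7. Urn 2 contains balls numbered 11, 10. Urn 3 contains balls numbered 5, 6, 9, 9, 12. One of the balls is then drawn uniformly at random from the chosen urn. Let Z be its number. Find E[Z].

E[Z | urn 1] = (5+12+7)/3 = 8.
E[Z | urn 2] = (11+10)/2 = 21/2.
E[Z | urn 3] = (5+6+9+9+12)/5 = 41/5.
E[Z] = (1/3)·(8) + (1/3)·(21/2) + (1/3)·(41/5) = 89/10.

89/10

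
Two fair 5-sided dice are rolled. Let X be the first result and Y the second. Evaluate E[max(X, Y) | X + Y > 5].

P(X + Y > 5) = 3/5.
Summing max(X,Y)·P(x,y) over outcomes with X + Y > 5 gives 68/25.
E[max(X, Y) | X + Y > 5] = (68/25) / (3/5) = 68/15.

68/15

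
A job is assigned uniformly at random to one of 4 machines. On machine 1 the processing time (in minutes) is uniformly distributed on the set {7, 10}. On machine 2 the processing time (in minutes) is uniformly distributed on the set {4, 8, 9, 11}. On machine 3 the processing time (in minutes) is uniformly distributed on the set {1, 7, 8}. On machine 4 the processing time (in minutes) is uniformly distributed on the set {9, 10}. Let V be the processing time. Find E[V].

E[V | machine 1] = (7+10)/2 = 17/2.
E[V | machine 2] = (4+8+9+11)/4 = 8.
E[V | machine 3] = (1+7+8)/3 = 16/3.
E[V | machine 4] = (9+10)/2 = 19/2.
E[V] = (1/4)·(17/2) + (1/4)·(8) + (1/4)·(16/3) + (1/4)·(19/2) = 47/6.

47/6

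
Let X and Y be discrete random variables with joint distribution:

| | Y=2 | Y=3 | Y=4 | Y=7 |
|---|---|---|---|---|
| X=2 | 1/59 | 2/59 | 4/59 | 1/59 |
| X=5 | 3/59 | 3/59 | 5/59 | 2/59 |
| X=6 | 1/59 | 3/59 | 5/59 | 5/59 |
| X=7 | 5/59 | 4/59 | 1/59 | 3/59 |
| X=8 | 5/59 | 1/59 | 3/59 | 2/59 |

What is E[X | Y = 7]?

79/13

P(Y = 7) = 13/59.
Σ X·P over the event = 2·(1/59) + 5·(2/59) + 6·(5/59) + 7·(3/59) + 8·(2/59) = 79/59.
E[X | Y = 7] = (79/59) / (13/59) = 79/13.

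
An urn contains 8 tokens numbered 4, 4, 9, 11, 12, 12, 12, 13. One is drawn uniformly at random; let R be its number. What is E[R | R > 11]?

49/4

P(R > 11) = 1/2.
Σ over the event: 12·3/8 + 13·1/8 = 49/8.
E[R | R > 11] = (49/8) / (1/2) = 49/4.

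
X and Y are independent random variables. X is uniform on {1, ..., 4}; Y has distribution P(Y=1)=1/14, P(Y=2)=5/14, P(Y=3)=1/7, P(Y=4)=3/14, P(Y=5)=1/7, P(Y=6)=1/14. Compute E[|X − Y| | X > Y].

23/15

P(X > Y) = 15/56.
Summing |X−Y|·P(x,y) over outcomes with X > Y gives 23/56.
E[|X − Y| | X > Y] = (23/56) / (15/56) = 23/15.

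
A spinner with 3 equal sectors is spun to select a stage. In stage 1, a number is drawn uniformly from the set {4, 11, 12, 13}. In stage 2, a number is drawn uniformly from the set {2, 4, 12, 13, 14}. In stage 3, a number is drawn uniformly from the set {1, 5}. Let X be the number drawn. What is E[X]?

E[X | stage 1] = (4+11+12+13)/4 = 10.
E[X | stage 2] = (2+4+12+13+14)/5 = 9.
E[X | stage 3] = (1+5)/2 = 3.
E[X] = (1/3)·(10) + (1/3)·(9) + (1/3)·(3) = 22/3.

22/3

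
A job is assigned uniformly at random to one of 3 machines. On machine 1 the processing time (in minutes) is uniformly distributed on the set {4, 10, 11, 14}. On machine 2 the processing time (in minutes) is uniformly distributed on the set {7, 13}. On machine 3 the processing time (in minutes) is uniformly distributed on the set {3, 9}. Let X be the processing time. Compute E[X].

E[X | machine 1] = (4+10+11+14)/4 = 39/4.
E[X | machine 2] = (7+13)/2 = 10.
E[X | machine 3] = (3+9)/2 = 6.
By the law of total expectation,
E[X] = (1/3)·(39/4) + (1/3)·(10) + (1/3)·(6) = 103/12.

103/12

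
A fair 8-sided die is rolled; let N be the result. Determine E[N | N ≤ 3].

2

Given N ≤ 3, N is equally likely to be any of {1, 2, 3}.
E[N | N ≤ 3] = (1 + 2 + 3) / 3 = 2.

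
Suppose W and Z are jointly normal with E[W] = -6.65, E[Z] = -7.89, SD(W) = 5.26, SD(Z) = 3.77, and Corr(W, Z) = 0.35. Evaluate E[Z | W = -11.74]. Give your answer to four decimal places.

-9.1669

For a bivariate normal, E[Z | W=x] = μ_Z + ρ·(σ_Z/σ_W)·(x − μ_W).
E[Z | W=-11.74] = -7.89 + (0.35)·(3.77/5.26)·(-11.74 − (-6.65)) = -7.89 + (0.25086)·(-5.09) = -9.1669.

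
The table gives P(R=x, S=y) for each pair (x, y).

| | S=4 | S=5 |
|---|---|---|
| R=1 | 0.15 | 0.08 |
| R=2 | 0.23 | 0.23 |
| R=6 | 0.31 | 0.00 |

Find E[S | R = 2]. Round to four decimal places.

P(R = 2) = 0.46.
Σ S·P over the event = 4·(0.23) + 5·(0.23) = 2.07.
E[S | R = 2] = (2.07) / (0.46) = 4.5000.

4.5000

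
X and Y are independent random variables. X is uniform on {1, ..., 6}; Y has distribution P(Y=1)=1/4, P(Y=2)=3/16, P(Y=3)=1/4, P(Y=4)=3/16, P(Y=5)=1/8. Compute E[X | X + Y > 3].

P(X + Y > 3) = 85/96.
Summing X·P(x,y) over outcomes with X + Y > 3 gives 107/32.
E[X | X + Y > 3] = (107/32) / (85/96) = 321/85.

321/85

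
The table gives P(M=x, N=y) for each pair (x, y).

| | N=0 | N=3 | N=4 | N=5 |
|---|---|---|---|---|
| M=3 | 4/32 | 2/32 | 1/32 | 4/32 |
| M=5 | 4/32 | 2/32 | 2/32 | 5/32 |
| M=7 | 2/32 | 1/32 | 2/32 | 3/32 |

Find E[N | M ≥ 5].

65/21

P(M ≥ 5) = 21/32.
Σ N·P over the event = 0·(4/32) + 3·(2/32) + 4·(2/32) + 5·(5/32) + 0·(2/32) + 3·(1/32) + 4·(2/32) + 5·(3/32) = 65/32.
E[N | M ≥ 5] = (65/32) / (21/32) = 65/21.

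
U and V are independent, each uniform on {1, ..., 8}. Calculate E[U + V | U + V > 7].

P(U + V > 7) = 43/64.
Summing (U+V)·P(x,y) over outcomes with U + V > 7 gives 29/4.
E[U + V | U + V > 7] = (29/4) / (43/64) = 464/43.

464/43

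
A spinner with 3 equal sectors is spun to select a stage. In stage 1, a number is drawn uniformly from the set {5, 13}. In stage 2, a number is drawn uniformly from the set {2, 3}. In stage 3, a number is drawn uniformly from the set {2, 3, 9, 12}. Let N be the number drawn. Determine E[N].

6

E[N | stage 1] = (5+13)/2 = 9.
E[N | stage 2] = (2+3)/2 = 5/2.
E[N | stage 3] = (2+3+9+12)/4 = 13/2.
By the law of total expectation,
E[N] = (1/3)·(9) + (1/3)·(5/2) + (1/3)·(13/2) = 6.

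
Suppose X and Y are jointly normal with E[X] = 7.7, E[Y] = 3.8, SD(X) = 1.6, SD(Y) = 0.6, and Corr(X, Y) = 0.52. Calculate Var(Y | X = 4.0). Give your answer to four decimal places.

Var(Y | X=x) = (1 − ρ²)·σ_Y².
Var(Y | X=4.0) = (0.6)²·(1 − (0.52)²) = 0.36·0.7296 = 0.2627.

0.2627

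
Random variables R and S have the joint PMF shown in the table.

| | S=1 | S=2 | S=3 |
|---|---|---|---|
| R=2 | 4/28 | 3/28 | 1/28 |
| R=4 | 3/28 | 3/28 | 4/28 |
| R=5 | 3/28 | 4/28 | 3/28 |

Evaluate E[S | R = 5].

2

P(R = 5) = 5/14.
Σ S·P over the event = 1·(3/28) + 2·(4/28) + 3·(3/28) = 5/7.
E[S | R = 5] = (5/7) / (5/14) = 2.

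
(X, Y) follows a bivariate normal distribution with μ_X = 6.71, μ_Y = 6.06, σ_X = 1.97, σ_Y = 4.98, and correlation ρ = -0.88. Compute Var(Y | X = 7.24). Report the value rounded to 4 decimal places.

5.5950

For a bivariate normal, Var(Y | X=x) = σ_Y²(1 − ρ²).
Var(Y | X=7.24) = (4.98)²·(1 − (-0.88)²) = 24.8004·0.2256 = 5.5950.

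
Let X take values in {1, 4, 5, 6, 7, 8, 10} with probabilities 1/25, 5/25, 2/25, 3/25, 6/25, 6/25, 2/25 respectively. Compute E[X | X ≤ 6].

49/11

P(X ≤ 6) = 11/25.
Σ over the event: 1·1/25 + 4·1/5 + 5·2/25 + 6·3/25 = 49/25.
E[X | X ≤ 6] = (49/25) / (11/25) = 49/11.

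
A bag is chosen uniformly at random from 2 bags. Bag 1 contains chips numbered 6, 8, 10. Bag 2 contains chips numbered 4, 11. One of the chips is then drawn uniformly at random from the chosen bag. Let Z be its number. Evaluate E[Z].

31/4

E[Z | bag 1] = (6+8+10)/3 = 8.
E[Z | bag 2] = (4+11)/2 = 15/2.
By the law of total expectation,
E[Z] = (1/2)·(8) + (1/2)·(15/2) = 31/4.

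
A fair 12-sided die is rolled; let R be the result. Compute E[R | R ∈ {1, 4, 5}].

P(R ∈ {1, 4, 5}) = 1/4.
Σ over the event: 1·1/12 + 4·1/12 + 5·1/12 = 5/6.
E[R | R ∈ {1, 4, 5}] = (5/6) / (1/4) = 10/3.

10/3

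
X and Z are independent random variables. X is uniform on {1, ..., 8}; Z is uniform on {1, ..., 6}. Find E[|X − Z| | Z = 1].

Outcomes with Z = 1: (1,1), (2,1), (3,1), (4,1), (5,1), (6,1), (7,1), (8,1), each with probability 1/48.
E[|X − Z| | Z = 1] = (0 + 1 + 2 + 3 + 4 + 5 + 6 + 7) / 8 = 7/2.

7/2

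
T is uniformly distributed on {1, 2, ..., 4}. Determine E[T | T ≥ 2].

Given T ≥ 2, T is equally likely to be any of {2, 3, 4}.
E[T | T ≥ 2] = (2 + 3 + 4) / 3 = 3.

3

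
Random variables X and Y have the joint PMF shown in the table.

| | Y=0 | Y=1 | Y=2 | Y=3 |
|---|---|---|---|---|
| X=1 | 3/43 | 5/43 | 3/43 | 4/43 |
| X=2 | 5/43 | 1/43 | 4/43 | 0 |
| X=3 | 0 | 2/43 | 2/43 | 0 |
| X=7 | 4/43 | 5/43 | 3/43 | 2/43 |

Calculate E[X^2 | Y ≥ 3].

P(Y ≥ 3) = 6/43.
Σ X^2·P over the event = 1·(4/43) + 49·(2/43) = 102/43.
E[X^2 | Y ≥ 3] = (102/43) / (6/43) = 17.

17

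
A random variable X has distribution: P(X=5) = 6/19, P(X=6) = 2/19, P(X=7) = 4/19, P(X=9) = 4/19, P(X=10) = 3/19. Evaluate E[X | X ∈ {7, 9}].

8

P(X ∈ {7, 9}) = 8/19.
Σ over the event: 7·4/19 + 9·4/19 = 64/19.
E[X | X ∈ {7, 9}] = (64/19) / (8/19) = 8.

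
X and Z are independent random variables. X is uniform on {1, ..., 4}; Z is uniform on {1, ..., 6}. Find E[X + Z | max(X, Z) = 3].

24/5

P(max(X, Z) = 3) = 5/24.
Summing (X+Z)·P(x,y) over outcomes with max(X, Z) = 3 gives 1.
E[X + Z | max(X, Z) = 3] = (1) / (5/24) = 24/5.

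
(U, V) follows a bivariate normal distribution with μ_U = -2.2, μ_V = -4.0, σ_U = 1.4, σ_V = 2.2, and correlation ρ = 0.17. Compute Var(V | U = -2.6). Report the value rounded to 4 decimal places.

4.7001

The conditional variance in a bivariate normal is σ_V²(1 − ρ²), independent of x.
Var(V | U=-2.6) = (2.2)²·(1 − (0.17)²) = 4.84·0.9711 = 4.7001.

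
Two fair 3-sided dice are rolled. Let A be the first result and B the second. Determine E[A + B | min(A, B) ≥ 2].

5

Outcomes with min(A, B) ≥ 2: (2,2), (2,3), (3,2), (3,3), each with probability 1/9.
E[A + B | min(A, B) ≥ 2] = (4 + 5 + 5 + 6) / 4 = 5.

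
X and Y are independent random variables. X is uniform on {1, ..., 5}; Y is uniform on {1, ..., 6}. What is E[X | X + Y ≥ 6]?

7/2

P(X + Y ≥ 6) = 2/3.
Summing X·P(x,y) over outcomes with X + Y ≥ 6 gives 7/3.
E[X | X + Y ≥ 6] = (7/3) / (2/3) = 7/2.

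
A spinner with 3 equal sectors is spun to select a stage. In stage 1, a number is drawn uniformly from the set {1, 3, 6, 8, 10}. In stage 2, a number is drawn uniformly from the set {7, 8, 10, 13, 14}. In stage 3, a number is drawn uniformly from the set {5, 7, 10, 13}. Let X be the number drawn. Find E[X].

33/4

E[X | stage 1] = (1+3+6+8+10)/5 = 28/5.
E[X | stage 2] = (7+8+10+13+14)/5 = 52/5.
E[X | stage 3] = (5+7+10+13)/4 = 35/4.
E[X] = (1/3)·(28/5) + (1/3)·(52/5) + (1/3)·(35/4) = 33/4.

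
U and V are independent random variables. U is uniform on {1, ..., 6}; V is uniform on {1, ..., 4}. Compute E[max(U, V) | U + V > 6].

51/10

P(U + V > 6) = 5/12.
Summing max(U,V)·P(x,y) over outcomes with U + V > 6 gives 17/8.
E[max(U, V) | U + V > 6] = (17/8) / (5/12) = 51/10.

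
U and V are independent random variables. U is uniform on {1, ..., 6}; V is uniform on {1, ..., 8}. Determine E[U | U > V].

P(U > V) = 5/16.
Summing U·P(x,y) over outcomes with U > V gives 35/24.
E[U | U > V] = (35/24) / (5/16) = 14/3.

14/3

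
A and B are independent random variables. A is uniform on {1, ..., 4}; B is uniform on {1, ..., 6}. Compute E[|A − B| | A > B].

Outcomes with A > B: (2,1), (3,1), (3,2), (4,1), (4,2), (4,3), each with probability 1/24.
E[|A − B| | A > B] = (1 + 2 + 1 + 3 + 2 + 1) / 6 = 5/3.

5/3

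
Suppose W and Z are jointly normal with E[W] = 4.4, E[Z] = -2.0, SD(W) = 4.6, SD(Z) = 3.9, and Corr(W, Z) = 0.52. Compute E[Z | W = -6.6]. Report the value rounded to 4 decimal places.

-6.8496

For a bivariate normal, E[Z | W=x] = μ_Z + ρ·(σ_Z/σ_W)·(x − μ_W).
E[Z | W=-6.6] = -2.0 + (0.52)·(3.9/4.6)·(-6.6 − (4.4)) = -2.0 + (0.44087)·(-11) = -6.8496.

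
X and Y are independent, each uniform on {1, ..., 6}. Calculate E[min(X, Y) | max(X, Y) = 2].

P(max(X, Y) = 2) = 1/12.
Summing min(X,Y)·P(x,y) over outcomes with max(X, Y) = 2 gives 1/9.
E[min(X, Y) | max(X, Y) = 2] = (1/9) / (1/12) = 4/3.

4/3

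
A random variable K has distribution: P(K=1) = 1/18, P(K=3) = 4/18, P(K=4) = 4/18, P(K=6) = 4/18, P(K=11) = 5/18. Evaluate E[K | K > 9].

11

P(K > 9) = 5/18.
Σ over the event: 11·5/18 = 55/18.
E[K | K > 9] = (55/18) / (5/18) = 11.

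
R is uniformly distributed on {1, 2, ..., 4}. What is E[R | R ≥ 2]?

Given R ≥ 2, R is equally likely to be any of {2, 3, 4}.
E[R | R ≥ 2] = (2 + 3 + 4) / 3 = 3.

3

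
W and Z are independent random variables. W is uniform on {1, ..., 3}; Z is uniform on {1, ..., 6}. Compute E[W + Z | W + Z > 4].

P(W + Z > 4) = 2/3.
Summing (W+Z)·P(x,y) over outcomes with W + Z > 4 gives 79/18.
E[W + Z | W + Z > 4] = (79/18) / (2/3) = 79/12.

79/12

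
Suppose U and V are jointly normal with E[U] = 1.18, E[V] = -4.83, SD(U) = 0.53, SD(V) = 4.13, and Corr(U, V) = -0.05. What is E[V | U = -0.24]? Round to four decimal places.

-4.2767

The regression of V on U has slope ρ·σ_V/σ_U and passes through (μ_U, μ_V).
E[V | U=-0.24] = -4.83 + (-0.05)·(4.13/0.53)·(-0.24 − (1.18)) = -4.83 + (-0.38962)·(-1.42) = -4.2767.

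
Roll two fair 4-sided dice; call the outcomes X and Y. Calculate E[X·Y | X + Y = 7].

Outcomes with X + Y = 7: (3,4), (4,3), each with probability 1/16.
E[X·Y | X + Y = 7] = (12 + 12) / 2 = 12.

12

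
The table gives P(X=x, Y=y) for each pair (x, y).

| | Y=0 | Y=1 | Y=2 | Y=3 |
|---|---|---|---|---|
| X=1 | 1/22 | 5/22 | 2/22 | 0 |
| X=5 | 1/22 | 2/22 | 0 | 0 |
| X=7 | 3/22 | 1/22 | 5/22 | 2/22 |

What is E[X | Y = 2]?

P(Y = 2) = 7/22.
Σ X·P over the event = 1·(2/22) + 7·(5/22) = 37/22.
E[X | Y = 2] = (37/22) / (7/22) = 37/7.

37/7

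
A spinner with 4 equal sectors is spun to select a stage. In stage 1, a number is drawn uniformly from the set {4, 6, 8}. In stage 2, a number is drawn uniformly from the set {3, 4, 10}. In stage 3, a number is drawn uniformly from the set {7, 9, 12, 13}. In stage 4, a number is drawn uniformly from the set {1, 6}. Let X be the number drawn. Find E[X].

305/48

E[X | stage 1] = (4+6+8)/3 = 6.
E[X | stage 2] = (3+4+10)/3 = 17/3.
E[X | stage 3] = (7+9+12+13)/4 = 41/4.
E[X | stage 4] = (1+6)/2 = 7/2.
By the law of total expectation,
E[X] = (1/4)·(6) + (1/4)·(17/3) + (1/4)·(41/4) + (1/4)·(7/2) = 305/48.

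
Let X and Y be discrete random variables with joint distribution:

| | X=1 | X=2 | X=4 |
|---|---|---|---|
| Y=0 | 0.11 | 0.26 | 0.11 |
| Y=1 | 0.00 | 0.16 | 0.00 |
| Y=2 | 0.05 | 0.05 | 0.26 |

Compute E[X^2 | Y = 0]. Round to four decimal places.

6.0625

P(Y = 0) = 0.48.
Σ X^2·P over the event = 1·(0.11) + 4·(0.26) + 16·(0.11) = 2.91.
E[X^2 | Y = 0] = (2.91) / (0.48) = 6.0625.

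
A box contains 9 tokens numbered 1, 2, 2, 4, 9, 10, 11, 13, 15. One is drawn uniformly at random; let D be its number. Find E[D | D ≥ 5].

58/5

P(D ≥ 5) = 5/9.
Σ over the event: 9·1/9 + 10·1/9 + 11·1/9 + 13·1/9 + 15·1/9 = 58/9.
E[D | D ≥ 5] = (58/9) / (5/9) = 58/5.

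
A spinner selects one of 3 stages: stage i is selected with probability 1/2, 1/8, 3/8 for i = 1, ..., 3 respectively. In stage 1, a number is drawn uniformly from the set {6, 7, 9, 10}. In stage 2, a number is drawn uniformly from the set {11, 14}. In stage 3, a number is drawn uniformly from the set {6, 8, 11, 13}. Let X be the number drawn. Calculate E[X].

73/8

E[X | stage 1] = (6+7+9+10)/4 = 8.
E[X | stage 2] = (11+14)/2 = 25/2.
E[X | stage 3] = (6+8+11+13)/4 = 19/2.
E[X] = (1/2)·(8) + (1/8)·(25/2) + (3/8)·(19/2) = 73/8.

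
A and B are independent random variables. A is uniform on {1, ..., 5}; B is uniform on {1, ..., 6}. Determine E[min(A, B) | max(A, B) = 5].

Outcomes with max(A, B) = 5: (1,5), (2,5), (3,5), (4,5), (5,1), (5,2), (5,3), (5,4), (5,5), each with probability 1/30.
E[min(A, B) | max(A, B) = 5] = (1 + 2 + 3 + 4 + 1 + 2 + 3 + 4 + 5) / 9 = 25/9.

25/9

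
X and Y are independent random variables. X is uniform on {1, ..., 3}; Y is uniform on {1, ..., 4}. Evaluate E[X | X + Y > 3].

20/9

Outcomes with X + Y > 3: (1,3), (1,4), (2,2), (2,3), (2,4), (3,1), (3,2), (3,3), (3,4), each with probability 1/12.
E[X | X + Y > 3] = (1 + 1 + 2 + 2 + 2 + 3 + 3 + 3 + 3) / 9 = 20/9.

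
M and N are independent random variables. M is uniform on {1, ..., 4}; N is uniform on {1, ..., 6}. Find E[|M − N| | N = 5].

Outcomes with N = 5: (1,5), (2,5), (3,5), (4,5), each with probability 1/24.
E[|M − N| | N = 5] = (4 + 3 + 2 + 1) / 4 = 5/2.

5/2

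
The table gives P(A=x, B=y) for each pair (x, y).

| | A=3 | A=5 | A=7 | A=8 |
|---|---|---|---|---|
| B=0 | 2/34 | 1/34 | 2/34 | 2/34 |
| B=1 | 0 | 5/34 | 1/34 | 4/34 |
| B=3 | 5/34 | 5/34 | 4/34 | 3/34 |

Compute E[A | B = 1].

P(B = 1) = 5/17.
Summing A·P(A=x,B=y) over the conditioning event gives 32/17.
E[A | B = 1] = (32/17) / (5/17) = 32/5.

32/5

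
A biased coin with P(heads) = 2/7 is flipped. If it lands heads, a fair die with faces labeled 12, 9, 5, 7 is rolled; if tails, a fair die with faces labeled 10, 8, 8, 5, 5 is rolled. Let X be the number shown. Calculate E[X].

E[X | heads] = (12+9+5+7)/4 = 33/4.
E[X | tails] = (10+8+8+5+5)/5 = 36/5.
By the law of total expectation,
E[X] = (2/7)·(33/4) + (5/7)·(36/5) = 15/2.

15/2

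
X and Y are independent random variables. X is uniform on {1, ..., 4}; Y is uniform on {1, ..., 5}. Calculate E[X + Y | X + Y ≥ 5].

P(X + Y ≥ 5) = 7/10.
Summing (X+Y)·P(x,y) over outcomes with X + Y ≥ 5 gives 9/2.
E[X + Y | X + Y ≥ 5] = (9/2) / (7/10) = 45/7.

45/7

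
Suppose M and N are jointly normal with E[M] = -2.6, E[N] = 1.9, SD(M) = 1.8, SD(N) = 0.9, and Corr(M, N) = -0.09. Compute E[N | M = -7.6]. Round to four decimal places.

The regression of N on M has slope ρ·σ_N/σ_M and passes through (μ_M, μ_N).
E[N | M=-7.6] = 1.9 + (-0.09)·(0.9/1.8)·(-7.6 − (-2.6)) = 1.9 + (-0.045)·(-5) = 2.1250.

2.1250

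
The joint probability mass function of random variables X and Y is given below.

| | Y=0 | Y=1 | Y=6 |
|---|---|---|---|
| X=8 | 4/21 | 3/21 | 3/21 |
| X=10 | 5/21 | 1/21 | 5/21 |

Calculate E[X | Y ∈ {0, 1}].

P(Y ∈ {0, 1}) = 13/21.
Summing X·P(X=x,Y=y) over the conditioning event gives 116/21.
E[X | Y ∈ {0, 1}] = (116/21) / (13/21) = 116/13.

116/13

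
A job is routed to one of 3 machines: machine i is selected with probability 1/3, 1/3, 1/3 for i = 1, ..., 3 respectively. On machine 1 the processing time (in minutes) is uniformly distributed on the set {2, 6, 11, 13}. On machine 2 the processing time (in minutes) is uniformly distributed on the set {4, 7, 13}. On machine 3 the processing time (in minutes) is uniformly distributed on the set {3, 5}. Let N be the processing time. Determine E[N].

E[N | machine 1] = (2+6+11+13)/4 = 8.
E[N | machine 2] = (4+7+13)/3 = 8.
E[N | machine 3] = (3+5)/2 = 4.
By the law of total expectation,
E[N] = (1/3)·(8) + (1/3)·(8) + (1/3)·(4) = 20/3.

20/3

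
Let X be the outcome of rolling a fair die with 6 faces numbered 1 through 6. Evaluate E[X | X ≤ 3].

Given X ≤ 3, X is equally likely to be any of {1, 2, 3}.
E[X | X ≤ 3] = (1 + 2 + 3) / 3 = 2.

2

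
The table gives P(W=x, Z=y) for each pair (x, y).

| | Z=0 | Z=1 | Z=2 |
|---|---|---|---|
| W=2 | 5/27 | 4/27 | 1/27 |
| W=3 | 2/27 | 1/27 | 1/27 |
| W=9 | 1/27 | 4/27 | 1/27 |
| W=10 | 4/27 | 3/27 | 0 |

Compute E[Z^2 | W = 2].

P(W = 2) = 10/27.
Σ Z^2·P over the event = 0·(5/27) + 1·(4/27) + 4·(1/27) = 8/27.
E[Z^2 | W = 2] = (8/27) / (10/27) = 4/5.

4/5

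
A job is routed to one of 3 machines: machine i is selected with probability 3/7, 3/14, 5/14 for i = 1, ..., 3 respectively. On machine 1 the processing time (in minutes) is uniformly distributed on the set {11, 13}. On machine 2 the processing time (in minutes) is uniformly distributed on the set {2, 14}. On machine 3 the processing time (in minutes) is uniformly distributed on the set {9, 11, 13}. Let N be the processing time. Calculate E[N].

151/14

E[N | machine 1] = (11+13)/2 = 12.
E[N | machine 2] = (2+14)/2 = 8.
E[N | machine 3] = (9+11+13)/3 = 11.
E[N] = (3/7)·(12) + (3/14)·(8) + (5/14)·(11) = 151/14.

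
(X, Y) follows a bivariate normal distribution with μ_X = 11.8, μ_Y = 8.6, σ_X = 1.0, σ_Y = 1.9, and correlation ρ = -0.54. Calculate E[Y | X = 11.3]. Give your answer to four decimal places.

9.1130

E[Y | X=x] = μ_Y + ρ(σ_Y/σ_X)(x − μ_X) for jointly normal variables.
E[Y | X=11.3] = 8.6 + (-0.54)·(1.9/1.0)·(11.3 − (11.8)) = 8.6 + (-1.026)·(-0.5) = 9.1130.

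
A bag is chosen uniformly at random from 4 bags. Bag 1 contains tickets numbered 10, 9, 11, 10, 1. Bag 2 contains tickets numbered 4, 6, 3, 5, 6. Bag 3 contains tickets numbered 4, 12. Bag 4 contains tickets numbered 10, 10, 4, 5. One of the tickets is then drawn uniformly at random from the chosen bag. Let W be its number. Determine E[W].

E[W | bag 1] = (10+9+11+10+1)/5 = 41/5.
E[W | bag 2] = (4+6+3+5+6)/5 = 24/5.
E[W | bag 3] = (4+12)/2 = 8.
E[W | bag 4] = (10+10+4+5)/4 = 29/4.
By the law of total expectation,
E[W] = (1/4)·(41/5) + (1/4)·(24/5) + (1/4)·(8) + (1/4)·(29/4) = 113/16.

113/16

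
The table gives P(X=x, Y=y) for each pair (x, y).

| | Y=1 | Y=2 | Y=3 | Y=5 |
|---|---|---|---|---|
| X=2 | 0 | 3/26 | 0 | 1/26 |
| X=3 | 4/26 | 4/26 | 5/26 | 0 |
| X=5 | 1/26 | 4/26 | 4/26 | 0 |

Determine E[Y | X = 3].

P(X = 3) = 1/2.
Summing Y·P(X=x,Y=y) over the conditioning event gives 27/26.
E[Y | X = 3] = (27/26) / (1/2) = 27/13.

27/13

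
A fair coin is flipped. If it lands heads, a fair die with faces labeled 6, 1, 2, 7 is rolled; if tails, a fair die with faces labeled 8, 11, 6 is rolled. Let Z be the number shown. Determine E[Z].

37/6

E[Z | heads] = (6+1+2+7)/4 = 4.
E[Z | tails] = (8+11+6)/3 = 25/3.
E[Z] = (1/2)·(4) + (1/2)·(25/3) = 37/6.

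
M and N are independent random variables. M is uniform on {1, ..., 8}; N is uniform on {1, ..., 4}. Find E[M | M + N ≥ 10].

22/3

P(M + N ≥ 10) = 3/16.
Summing M·P(x,y) over outcomes with M + N ≥ 10 gives 11/8.
E[M | M + N ≥ 10] = (11/8) / (3/16) = 22/3.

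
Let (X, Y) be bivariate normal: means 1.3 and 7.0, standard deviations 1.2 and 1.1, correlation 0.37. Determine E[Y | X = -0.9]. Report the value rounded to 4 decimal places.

6.2538

The regression of Y on X has slope ρ·σ_Y/σ_X and passes through (μ_X, μ_Y).
E[Y | X=-0.9] = 7.0 + (0.37)·(1.1/1.2)·(-0.9 − (1.3)) = 7.0 + (0.33917)·(-2.2) = 6.2538.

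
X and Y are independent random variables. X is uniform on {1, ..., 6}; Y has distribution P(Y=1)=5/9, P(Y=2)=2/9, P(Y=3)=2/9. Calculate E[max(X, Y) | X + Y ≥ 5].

P(X + Y ≥ 5) = 11/18.
Summing max(X,Y)·P(x,y) over outcomes with X + Y ≥ 5 gives 17/6.
E[max(X, Y) | X + Y ≥ 5] = (17/6) / (11/18) = 51/11.

51/11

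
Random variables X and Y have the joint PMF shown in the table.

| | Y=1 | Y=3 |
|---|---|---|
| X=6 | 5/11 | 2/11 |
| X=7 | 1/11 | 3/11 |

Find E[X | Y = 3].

P(Y = 3) = 5/11.
Σ X·P over the event = 6·(2/11) + 7·(3/11) = 3.
E[X | Y = 3] = (3) / (5/11) = 33/5.

33/5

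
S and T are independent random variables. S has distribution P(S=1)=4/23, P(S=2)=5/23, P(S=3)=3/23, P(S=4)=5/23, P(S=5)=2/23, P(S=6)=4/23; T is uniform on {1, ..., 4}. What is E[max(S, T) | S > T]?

112/25

P(S > T) = 25/46.
Summing max(S,T)·P(x,y) over outcomes with S > T gives 56/23.
E[max(S, T) | S > T] = (56/23) / (25/46) = 112/25.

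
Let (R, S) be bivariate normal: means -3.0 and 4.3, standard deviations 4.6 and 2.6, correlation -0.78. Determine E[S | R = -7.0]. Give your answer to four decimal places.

The regression of S on R has slope ρ·σ_S/σ_R and passes through (μ_R, μ_S).
E[S | R=-7.0] = 4.3 + (-0.78)·(2.6/4.6)·(-7.0 − (-3.0)) = 4.3 + (-0.44087)·(-4) = 6.0635.

6.0635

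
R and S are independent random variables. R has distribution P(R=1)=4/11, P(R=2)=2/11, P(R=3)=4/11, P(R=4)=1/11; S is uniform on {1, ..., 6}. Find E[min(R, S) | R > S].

20/13

P(R > S) = 13/66.
Summing min(R,S)·P(x,y) over outcomes with R > S gives 10/33.
E[min(R, S) | R > S] = (10/33) / (13/66) = 20/13.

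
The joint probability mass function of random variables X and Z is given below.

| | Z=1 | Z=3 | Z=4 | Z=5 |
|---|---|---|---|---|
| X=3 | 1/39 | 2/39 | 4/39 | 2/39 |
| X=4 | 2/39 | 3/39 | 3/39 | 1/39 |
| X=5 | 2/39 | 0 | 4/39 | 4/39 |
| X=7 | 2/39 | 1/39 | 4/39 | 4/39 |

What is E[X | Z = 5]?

P(Z = 5) = 11/39.
Σ X·P over the event = 3·(2/39) + 4·(1/39) + 5·(4/39) + 7·(4/39) = 58/39.
E[X | Z = 5] = (58/39) / (11/39) = 58/11.

58/11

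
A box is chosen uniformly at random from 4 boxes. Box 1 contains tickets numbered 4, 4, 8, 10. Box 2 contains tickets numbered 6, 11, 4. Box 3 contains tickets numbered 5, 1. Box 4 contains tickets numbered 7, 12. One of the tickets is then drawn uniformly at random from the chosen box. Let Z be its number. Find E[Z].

E[Z | box 1] = (4+4+8+10)/4 = 13/2.
E[Z | box 2] = (6+11+4)/3 = 7.
E[Z | box 3] = (5+1)/2 = 3.
E[Z | box 4] = (7+12)/2 = 19/2.
E[Z] = (1/4)·(13/2) + (1/4)·(7) + (1/4)·(3) + (1/4)·(19/2) = 13/2.

13/2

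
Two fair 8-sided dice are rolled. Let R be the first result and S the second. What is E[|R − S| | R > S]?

3

P(R > S) = 7/16.
Summing |R−S|·P(x,y) over outcomes with R > S gives 21/16.
E[|R − S| | R > S] = (21/16) / (7/16) = 3.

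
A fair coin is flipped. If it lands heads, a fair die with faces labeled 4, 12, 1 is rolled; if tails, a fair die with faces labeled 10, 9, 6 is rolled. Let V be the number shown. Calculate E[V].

E[V | heads] = (4+12+1)/3 = 17/3.
E[V | tails] = (10+9+6)/3 = 25/3.
E[V] = (1/2)·(17/3) + (1/2)·(25/3) = 7.

7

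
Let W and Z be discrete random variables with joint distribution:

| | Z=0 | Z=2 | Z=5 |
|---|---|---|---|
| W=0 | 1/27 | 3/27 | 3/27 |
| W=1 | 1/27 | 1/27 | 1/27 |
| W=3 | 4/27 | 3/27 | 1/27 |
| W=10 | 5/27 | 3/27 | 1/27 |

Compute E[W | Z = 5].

P(Z = 5) = 2/9.
Summing W·P(W=x,Z=y) over the conditioning event gives 14/27.
E[W | Z = 5] = (14/27) / (2/9) = 7/3.

7/3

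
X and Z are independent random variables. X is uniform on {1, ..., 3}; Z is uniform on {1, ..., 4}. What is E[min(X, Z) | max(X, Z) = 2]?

Outcomes with max(X, Z) = 2: (1,2), (2,1), (2,2), each with probability 1/12.
E[min(X, Z) | max(X, Z) = 2] = (1 + 1 + 2) / 3 = 4/3.

4/3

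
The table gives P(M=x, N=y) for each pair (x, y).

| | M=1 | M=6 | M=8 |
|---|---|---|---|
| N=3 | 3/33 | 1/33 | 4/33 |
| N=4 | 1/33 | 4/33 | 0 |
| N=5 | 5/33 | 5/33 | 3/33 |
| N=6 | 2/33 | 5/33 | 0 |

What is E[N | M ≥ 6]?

101/22

P(M ≥ 6) = 2/3.
Summing N·P(M=x,N=y) over the conditioning event gives 101/33.
E[N | M ≥ 6] = (101/33) / (2/3) = 101/22.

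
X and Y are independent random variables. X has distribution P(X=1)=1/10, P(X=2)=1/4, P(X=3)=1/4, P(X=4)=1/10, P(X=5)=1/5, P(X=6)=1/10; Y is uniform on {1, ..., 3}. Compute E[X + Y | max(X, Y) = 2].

41/12

P(max(X, Y) = 2) = 1/5.
Summing (X+Y)·P(x,y) over outcomes with max(X, Y) = 2 gives 41/60.
E[X + Y | max(X, Y) = 2] = (41/60) / (1/5) = 41/12.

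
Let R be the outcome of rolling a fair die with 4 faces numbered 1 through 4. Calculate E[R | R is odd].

Given R is odd, R is equally likely to be any of {1, 3}.
E[R | R is odd] = (1 + 3) / 2 = 2.

2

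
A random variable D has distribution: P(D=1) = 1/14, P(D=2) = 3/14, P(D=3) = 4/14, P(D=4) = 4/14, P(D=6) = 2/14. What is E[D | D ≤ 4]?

35/12

P(D ≤ 4) = 6/7.
Σ over the event: 1·1/14 + 2·3/14 + 3·2/7 + 4·2/7 = 5/2.
E[D | D ≤ 4] = (5/2) / (6/7) = 35/12.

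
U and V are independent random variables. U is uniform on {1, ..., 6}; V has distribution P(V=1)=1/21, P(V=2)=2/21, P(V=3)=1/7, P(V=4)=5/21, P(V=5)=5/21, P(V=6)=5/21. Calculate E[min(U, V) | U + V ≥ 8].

267/68

P(U + V ≥ 8) = 34/63.
Summing min(U,V)·P(x,y) over outcomes with U + V ≥ 8 gives 89/42.
E[min(U, V) | U + V ≥ 8] = (89/42) / (34/63) = 267/68.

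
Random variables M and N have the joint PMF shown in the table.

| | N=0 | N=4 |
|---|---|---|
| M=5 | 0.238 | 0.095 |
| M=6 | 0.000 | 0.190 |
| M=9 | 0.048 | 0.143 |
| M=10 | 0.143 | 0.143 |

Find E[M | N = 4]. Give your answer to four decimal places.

7.5867

P(N = 4) = 0.571.
Σ M·P over the event = 5·(0.095) + 6·(0.190) + 9·(0.143) + 10·(0.143) = 4.332.
E[M | N = 4] = (4.332) / (0.571) = 7.5867.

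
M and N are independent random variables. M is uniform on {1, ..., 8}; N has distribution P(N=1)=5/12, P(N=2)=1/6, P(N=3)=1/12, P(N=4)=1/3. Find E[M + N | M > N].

513/68

P(M > N) = 17/24.
Summing (M+N)·P(x,y) over outcomes with M > N gives 171/32.
E[M + N | M > N] = (171/32) / (17/24) = 513/68.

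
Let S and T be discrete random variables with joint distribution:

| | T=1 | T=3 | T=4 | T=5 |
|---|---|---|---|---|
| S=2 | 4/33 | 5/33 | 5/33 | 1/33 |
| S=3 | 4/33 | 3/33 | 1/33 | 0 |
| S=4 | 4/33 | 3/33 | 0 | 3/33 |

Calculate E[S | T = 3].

31/11

P(T = 3) = 1/3.
Σ S·P over the event = 2·(5/33) + 3·(3/33) + 4·(3/33) = 31/33.
E[S | T = 3] = (31/33) / (1/3) = 31/11.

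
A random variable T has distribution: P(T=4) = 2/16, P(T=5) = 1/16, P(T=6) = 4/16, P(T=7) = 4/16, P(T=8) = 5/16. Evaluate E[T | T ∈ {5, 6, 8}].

P(T ∈ {5, 6, 8}) = 5/8.
Σ over the event: 5·1/16 + 6·1/4 + 8·5/16 = 69/16.
E[T | T ∈ {5, 6, 8}] = (69/16) / (5/8) = 69/10.

69/10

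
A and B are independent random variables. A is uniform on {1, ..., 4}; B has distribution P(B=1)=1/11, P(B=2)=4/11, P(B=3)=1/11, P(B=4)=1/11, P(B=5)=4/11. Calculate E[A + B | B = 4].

13/2

P(B = 4) = 1/11.
Summing (A+B)·P(x,y) over outcomes with B = 4 gives 13/22.
E[A + B | B = 4] = (13/22) / (1/11) = 13/2.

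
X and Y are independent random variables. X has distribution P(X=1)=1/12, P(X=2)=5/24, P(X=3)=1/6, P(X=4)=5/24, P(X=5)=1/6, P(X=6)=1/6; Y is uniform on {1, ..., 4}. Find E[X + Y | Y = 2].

P(Y = 2) = 1/4.
Summing (X+Y)·P(x,y) over outcomes with Y = 2 gives 17/12.
E[X + Y | Y = 2] = (17/12) / (1/4) = 17/3.

17/3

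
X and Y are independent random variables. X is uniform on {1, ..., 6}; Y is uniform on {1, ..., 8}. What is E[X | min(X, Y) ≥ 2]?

4

P(min(X, Y) ≥ 2) = 35/48.
Summing X·P(x,y) over outcomes with min(X, Y) ≥ 2 gives 35/12.
E[X | min(X, Y) ≥ 2] = (35/12) / (35/48) = 4.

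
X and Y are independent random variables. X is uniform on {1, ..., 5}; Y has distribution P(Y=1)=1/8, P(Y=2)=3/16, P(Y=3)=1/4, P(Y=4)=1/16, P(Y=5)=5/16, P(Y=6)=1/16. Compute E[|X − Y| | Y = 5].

P(Y = 5) = 5/16.
Summing |X−Y|·P(x,y) over outcomes with Y = 5 gives 5/8.
E[|X − Y| | Y = 5] = (5/8) / (5/16) = 2.

2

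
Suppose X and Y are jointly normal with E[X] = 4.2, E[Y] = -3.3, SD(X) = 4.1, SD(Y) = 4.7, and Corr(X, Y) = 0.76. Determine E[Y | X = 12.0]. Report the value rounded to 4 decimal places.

The regression of Y on X has slope ρ·σ_Y/σ_X and passes through (μ_X, μ_Y).
E[Y | X=12.0] = -3.3 + (0.76)·(4.7/4.1)·(12.0 − (4.2)) = -3.3 + (0.87122)·(7.8) = 3.4955.

3.4955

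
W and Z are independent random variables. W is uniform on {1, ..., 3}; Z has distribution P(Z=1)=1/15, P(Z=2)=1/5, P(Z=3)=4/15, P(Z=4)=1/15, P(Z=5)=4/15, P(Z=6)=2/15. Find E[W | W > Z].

P(W > Z) = 1/9.
Summing W·P(x,y) over outcomes with W > Z gives 14/45.
E[W | W > Z] = (14/45) / (1/9) = 14/5.

14/5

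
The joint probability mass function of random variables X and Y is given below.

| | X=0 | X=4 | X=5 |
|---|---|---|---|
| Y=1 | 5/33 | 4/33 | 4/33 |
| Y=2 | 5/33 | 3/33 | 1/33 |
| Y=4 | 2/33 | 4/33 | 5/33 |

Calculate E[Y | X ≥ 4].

52/21

P(X ≥ 4) = 7/11.
Σ Y·P over the event = 1·(4/33) + 2·(3/33) + 4·(4/33) + 1·(4/33) + 2·(1/33) + 4·(5/33) = 52/33.
E[Y | X ≥ 4] = (52/33) / (7/11) = 52/21.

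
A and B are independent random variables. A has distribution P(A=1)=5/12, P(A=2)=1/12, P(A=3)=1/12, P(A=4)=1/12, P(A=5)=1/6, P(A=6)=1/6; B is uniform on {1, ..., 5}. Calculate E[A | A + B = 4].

10/7

P(A + B = 4) = 7/60.
Summing A·P(x,y) over outcomes with A + B = 4 gives 1/6.
E[A | A + B = 4] = (1/6) / (7/60) = 10/7.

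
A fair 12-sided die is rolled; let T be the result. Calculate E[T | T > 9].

Given T > 9, T is equally likely to be any of {10, 11, 12}.
E[T | T > 9] = (10 + 11 + 12) / 3 = 11.

11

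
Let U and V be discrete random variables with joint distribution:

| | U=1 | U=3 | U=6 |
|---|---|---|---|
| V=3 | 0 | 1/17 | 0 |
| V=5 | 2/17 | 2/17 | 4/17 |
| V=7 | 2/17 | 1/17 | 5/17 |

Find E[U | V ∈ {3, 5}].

35/9

P(V ∈ {3, 5}) = 9/17.
Σ U·P over the event = 1·(2/17) + 3·(1/17) + 3·(2/17) + 6·(4/17) = 35/17.
E[U | V ∈ {3, 5}] = (35/17) / (9/17) = 35/9.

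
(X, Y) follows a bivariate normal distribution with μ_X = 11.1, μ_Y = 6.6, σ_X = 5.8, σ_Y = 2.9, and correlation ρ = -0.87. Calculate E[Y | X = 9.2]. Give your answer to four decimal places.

For a bivariate normal, E[Y | X=x] = μ_Y + ρ·(σ_Y/σ_X)·(x − μ_X).
E[Y | X=9.2] = 6.6 + (-0.87)·(2.9/5.8)·(9.2 − (11.1)) = 6.6 + (-0.435)·(-1.9) = 7.4265.

7.4265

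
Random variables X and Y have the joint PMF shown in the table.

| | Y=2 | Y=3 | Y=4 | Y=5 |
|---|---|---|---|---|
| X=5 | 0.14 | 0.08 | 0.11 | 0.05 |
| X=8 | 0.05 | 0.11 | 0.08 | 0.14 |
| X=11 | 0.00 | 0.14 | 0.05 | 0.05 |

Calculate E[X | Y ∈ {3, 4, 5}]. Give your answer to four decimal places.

P(Y ∈ {3, 4, 5}) = 0.81.
Summing X·P(X=x,Y=y) over the conditioning event gives 6.48.
E[X | Y ∈ {3, 4, 5}] = (6.48) / (0.81) = 8.0000.

8.0000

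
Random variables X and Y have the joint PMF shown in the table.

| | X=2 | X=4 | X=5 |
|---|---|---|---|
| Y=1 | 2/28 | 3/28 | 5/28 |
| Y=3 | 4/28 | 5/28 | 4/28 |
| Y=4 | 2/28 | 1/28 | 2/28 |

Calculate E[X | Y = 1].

P(Y = 1) = 5/14.
Σ X·P over the event = 2·(2/28) + 4·(3/28) + 5·(5/28) = 41/28.
E[X | Y = 1] = (41/28) / (5/14) = 41/10.

41/10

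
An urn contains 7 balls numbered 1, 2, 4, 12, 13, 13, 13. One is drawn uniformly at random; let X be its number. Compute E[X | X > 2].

11

P(X > 2) = 5/7.
Σ over the event: 4·1/7 + 12·1/7 + 13·3/7 = 55/7.
E[X | X > 2] = (55/7) / (5/7) = 11.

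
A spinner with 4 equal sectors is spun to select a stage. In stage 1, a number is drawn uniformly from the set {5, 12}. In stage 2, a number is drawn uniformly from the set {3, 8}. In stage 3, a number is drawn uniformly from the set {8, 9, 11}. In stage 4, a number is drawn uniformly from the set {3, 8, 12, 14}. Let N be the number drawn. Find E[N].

391/48

E[N | stage 1] = (5+12)/2 = 17/2.
E[N | stage 2] = (3+8)/2 = 11/2.
E[N | stage 3] = (8+9+11)/3 = 28/3.
E[N | stage 4] = (3+8+12+14)/4 = 37/4.
E[N] = (1/4)·(17/2) + (1/4)·(11/2) + (1/4)·(28/3) + (1/4)·(37/4) = 391/48.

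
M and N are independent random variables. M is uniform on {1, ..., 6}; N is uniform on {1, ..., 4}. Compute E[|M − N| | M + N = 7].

P(M + N = 7) = 1/6.
Summing |M−N|·P(x,y) over outcomes with M + N = 7 gives 5/12.
E[|M − N| | M + N = 7] = (5/12) / (1/6) = 5/2.

5/2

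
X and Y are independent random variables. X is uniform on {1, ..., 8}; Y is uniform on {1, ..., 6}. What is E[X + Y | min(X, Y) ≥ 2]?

9

P(min(X, Y) ≥ 2) = 35/48.
Summing (X+Y)·P(x,y) over outcomes with min(X, Y) ≥ 2 gives 105/16.
E[X + Y | min(X, Y) ≥ 2] = (105/16) / (35/48) = 9.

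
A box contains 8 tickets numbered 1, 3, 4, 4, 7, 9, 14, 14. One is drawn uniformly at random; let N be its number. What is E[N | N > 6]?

P(N > 6) = 1/2.
Σ over the event: 7·1/8 + 9·1/8 + 14·1/4 = 11/2.
E[N | N > 6] = (11/2) / (1/2) = 11.

11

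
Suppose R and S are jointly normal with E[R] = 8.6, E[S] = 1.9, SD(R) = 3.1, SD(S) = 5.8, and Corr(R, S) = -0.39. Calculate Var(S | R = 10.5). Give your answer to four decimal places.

28.5234

Var(S | R=x) = (1 − ρ²)·σ_S².
Var(S | R=10.5) = (5.8)²·(1 − (-0.39)²) = 33.64·0.8479 = 28.5234.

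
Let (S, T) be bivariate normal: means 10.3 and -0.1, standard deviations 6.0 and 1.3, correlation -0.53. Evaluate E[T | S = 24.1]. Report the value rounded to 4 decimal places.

E[T | S=x] = μ_T + ρ(σ_T/σ_S)(x − μ_S) for jointly normal variables.
E[T | S=24.1] = -0.1 + (-0.53)·(1.3/6.0)·(24.1 − (10.3)) = -0.1 + (-0.11483)·(13.8) = -1.6847.

-1.6847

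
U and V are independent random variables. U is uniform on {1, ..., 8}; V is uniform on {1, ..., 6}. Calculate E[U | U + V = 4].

Outcomes with U + V = 4: (1,3), (2,2), (3,1), each with probability 1/48.
E[U | U + V = 4] = (1 + 2 + 3) / 3 = 2.

2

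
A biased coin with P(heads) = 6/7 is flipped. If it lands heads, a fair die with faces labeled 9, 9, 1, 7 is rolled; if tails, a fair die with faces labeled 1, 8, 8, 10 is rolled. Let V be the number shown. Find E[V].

183/28

E[V | heads] = (9+9+1+7)/4 = 13/2.
E[V | tails] = (1+8+8+10)/4 = 27/4.
By the law of total expectation,
E[V] = (6/7)·(13/2) + (1/7)·(27/4) = 183/28.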